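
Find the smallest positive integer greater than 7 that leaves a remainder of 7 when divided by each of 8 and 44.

N − 7 must be a common multiple of 8 and 44.
8 = 2^3
44 = 2^2 × 11
LCM(8, 44) = 2^3 × 11 = 88.
Smallest N > 7 is LCM + 7 = 88 + 7 = 95.

95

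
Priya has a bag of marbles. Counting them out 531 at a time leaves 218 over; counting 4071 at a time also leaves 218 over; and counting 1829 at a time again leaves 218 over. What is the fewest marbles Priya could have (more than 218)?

N − 218 must be a common multiple of 531, 4071, and 1829.
531 = 3^2 × 59
4071 = 3 × 23 × 59
1829 = 31 × 59
LCM(531, 4071, 1829) = 3^2 × 23 × 31 × 59 = 378603.
Smallest N > 218 is LCM + 218 = 378603 + 218 = 378821.

378821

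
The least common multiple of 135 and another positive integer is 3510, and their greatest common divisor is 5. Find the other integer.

130

gcd × lcm = product of the two integers, so the other integer is (5 × 3510) / 135 = 130.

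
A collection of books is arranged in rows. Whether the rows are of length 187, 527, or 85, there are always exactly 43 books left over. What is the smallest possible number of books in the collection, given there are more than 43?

N − 43 must be a common multiple of 187, 527, and 85.
187 = 11 × 17
527 = 17 × 31
85 = 5 × 17
LCM(187, 527, 85) = 5 × 11 × 17 × 31 = 28985.
Smallest N > 43 is LCM + 43 = 28985 + 43 = 29028.

29028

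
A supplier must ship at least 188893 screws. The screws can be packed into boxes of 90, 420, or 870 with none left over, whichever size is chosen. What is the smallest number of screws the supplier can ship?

219240

The number of screws must be a common multiple of 90, 420, and 870, so a multiple of their LCM.
90 = 2 × 3^2 × 5
420 = 2^2 × 3 × 5 × 7
870 = 2 × 3 × 5 × 29
LCM(90, 420, 870) = 2^2 × 3^2 × 5 × 7 × 29 = 36540.
Smallest multiple of 36540 that is ≥ 188893: ⌈188893/36540⌉ × 36540 = 6 × 36540 = 219240.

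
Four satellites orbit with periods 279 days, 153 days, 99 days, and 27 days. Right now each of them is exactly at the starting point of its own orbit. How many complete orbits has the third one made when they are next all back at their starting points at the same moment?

1581 orbits

The first common completion time is the LCM of the periods.
279 = 3^2 × 31
153 = 3^2 × 17
99 = 3^2 × 11
27 = 3^3
LCM(279, 153, 99, 27) = 3^3 × 11 × 17 × 31 = 156519.
Orbits for period 99: 156519 / 99 = 1581.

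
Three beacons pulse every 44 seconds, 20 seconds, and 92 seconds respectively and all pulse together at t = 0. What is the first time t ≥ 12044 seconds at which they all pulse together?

Joint pulses occur at multiples of LCM(44, 20, 92).
44 = 2^2 × 11
20 = 2^2 × 5
92 = 2^2 × 23
LCM(44, 20, 92) = 2^2 × 5 × 11 × 23 = 5060.
Smallest multiple of 5060 that is ≥ 12044: ⌈12044/5060⌉ × 5060 = 3 × 5060 = 15180.

15180 seconds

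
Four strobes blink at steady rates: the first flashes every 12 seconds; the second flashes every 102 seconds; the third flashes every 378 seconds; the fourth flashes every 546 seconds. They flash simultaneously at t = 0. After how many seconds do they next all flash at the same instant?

167076 seconds

They coincide at every common multiple of the periods; the first is the LCM.
12 = 2^2 × 3
102 = 2 × 3 × 17
378 = 2 × 3^3 × 7
546 = 2 × 3 × 7 × 13
LCM(12, 102, 378, 546) = 2^2 × 3^3 × 7 × 13 × 17 = 167076.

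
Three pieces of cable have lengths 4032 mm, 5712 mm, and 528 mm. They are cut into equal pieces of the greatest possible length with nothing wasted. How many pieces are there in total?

214

Piece length = gcd(4032, 5712, 528).
4032 = 2^6 × 3^2 × 7
5712 = 2^4 × 3 × 7 × 17
528 = 2^4 × 3 × 11
gcd(4032, 5712, 528) = 2^4 × 3 = 48.
Total pieces = 4032/48 + 5712/48 + 528/48 = 84 + 119 + 11 = 214.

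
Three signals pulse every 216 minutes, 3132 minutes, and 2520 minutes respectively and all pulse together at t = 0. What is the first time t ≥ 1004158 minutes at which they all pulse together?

1096200 minutes

Joint pulses occur at multiples of LCM(216, 3132, 2520).
216 = 2^3 × 3^3
3132 = 2^2 × 3^3 × 29
2520 = 2^3 × 3^2 × 5 × 7
LCM(216, 3132, 2520) = 2^3 × 3^3 × 5 × 7 × 29 = 219240.
Smallest multiple of 219240 that is ≥ 1004158: ⌈1004158/219240⌉ × 219240 = 5 × 219240 = 1096200.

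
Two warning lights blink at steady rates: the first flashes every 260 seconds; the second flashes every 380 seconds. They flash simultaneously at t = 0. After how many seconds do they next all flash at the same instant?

We need the least common multiple of the intervals.
260 = 2^2 × 5 × 13
380 = 2^2 × 5 × 19
LCM(260, 380) = 2^2 × 5 × 13 × 19 = 4940.

4940 seconds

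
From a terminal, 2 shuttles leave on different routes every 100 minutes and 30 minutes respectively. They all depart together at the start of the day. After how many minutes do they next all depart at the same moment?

300 minutes

They coincide at every common multiple of the periods; the first is the LCM.
100 = 2^2 × 5^2
30 = 2 × 3 × 5
LCM(100, 30) = 2^2 × 3 × 5^2 = 300.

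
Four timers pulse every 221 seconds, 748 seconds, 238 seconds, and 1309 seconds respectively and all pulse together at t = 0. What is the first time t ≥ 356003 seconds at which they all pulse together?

408408 seconds

Joint pulses occur at multiples of LCM(221, 748, 238, 1309).
221 = 13 × 17
748 = 2^2 × 11 × 17
238 = 2 × 7 × 17
1309 = 7 × 11 × 17
LCM(221, 748, 238, 1309) = 2^2 × 7 × 11 × 13 × 17 = 68068.
Smallest multiple of 68068 that is ≥ 356003: ⌈356003/68068⌉ × 68068 = 6 × 68068 = 408408.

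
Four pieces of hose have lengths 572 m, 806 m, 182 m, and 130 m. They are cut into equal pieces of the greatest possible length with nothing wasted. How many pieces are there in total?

Piece length = gcd(572, 806, 182, 130).
572 = 2^2 × 11 × 13
806 = 2 × 13 × 31
182 = 2 × 7 × 13
130 = 2 × 5 × 13
gcd(572, 806, 182, 130) = 2 × 13 = 26.
Total pieces = 572/26 + 806/26 + 182/26 + 130/26 = 22 + 31 + 7 + 5 = 65.

65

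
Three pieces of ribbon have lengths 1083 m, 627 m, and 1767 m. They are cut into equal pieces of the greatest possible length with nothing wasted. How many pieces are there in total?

Piece length = gcd(1083, 627, 1767).
1083 = 3 × 19^2
627 = 3 × 11 × 19
1767 = 3 × 19 × 31
gcd(1083, 627, 1767) = 3 × 19 = 57.
Total pieces = 1083/57 + 627/57 + 1767/57 = 19 + 11 + 31 = 61.

61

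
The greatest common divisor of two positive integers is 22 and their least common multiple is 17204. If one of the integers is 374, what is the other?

For two integers, gcd × lcm = product, so the other is (22 × 17204) / 374 = 378488 / 374 = 1012.

1012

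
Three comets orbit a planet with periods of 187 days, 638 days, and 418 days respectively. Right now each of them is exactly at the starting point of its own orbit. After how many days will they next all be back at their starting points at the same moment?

We need the least common multiple of the intervals.
187 = 11 × 17
638 = 2 × 11 × 29
418 = 2 × 11 × 19
LCM(187, 638, 418) = 2 × 11 × 17 × 19 × 29 = 206074.

206074 days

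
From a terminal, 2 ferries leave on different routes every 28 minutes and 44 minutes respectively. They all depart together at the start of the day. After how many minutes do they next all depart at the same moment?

The first simultaneous occurrence is after LCM of the individual periods.
28 = 2^2 × 7
44 = 2^2 × 11
LCM(28, 44) = 2^2 × 7 × 11 = 308.

308 minutes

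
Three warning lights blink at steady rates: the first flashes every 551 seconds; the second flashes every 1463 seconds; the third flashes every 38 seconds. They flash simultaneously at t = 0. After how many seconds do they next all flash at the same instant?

We need the least common multiple of the intervals.
551 = 19 × 29
1463 = 7 × 11 × 19
38 = 2 × 19
LCM(551, 1463, 38) = 2 × 7 × 11 × 19 × 29 = 84854.

84854 seconds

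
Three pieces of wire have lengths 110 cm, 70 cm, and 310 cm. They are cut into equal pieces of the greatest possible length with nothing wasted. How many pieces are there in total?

Piece length = gcd(110, 70, 310).
110 = 2 × 5 × 11
70 = 2 × 5 × 7
310 = 2 × 5 × 31
gcd(110, 70, 310) = 2 × 5 = 10.
Total pieces = 110/10 + 70/10 + 310/10 = 11 + 7 + 31 = 49.

49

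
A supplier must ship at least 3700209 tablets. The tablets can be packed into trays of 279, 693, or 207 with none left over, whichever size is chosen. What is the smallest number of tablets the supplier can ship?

The number of tablets must be a common multiple of 279, 693, and 207, so a multiple of their LCM.
279 = 3^2 × 31
693 = 3^2 × 7 × 11
207 = 3^2 × 23
LCM(279, 693, 207) = 3^2 × 7 × 11 × 23 × 31 = 494109.
Smallest multiple of 494109 that is ≥ 3700209: ⌈3700209/494109⌉ × 494109 = 8 × 494109 = 3952872.

3952872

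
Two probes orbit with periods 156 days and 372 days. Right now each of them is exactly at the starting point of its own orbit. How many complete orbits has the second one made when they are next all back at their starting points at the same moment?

The first common completion time is the LCM of the periods.
156 = 2^2 × 3 × 13
372 = 2^2 × 3 × 31
LCM(156, 372) = 2^2 × 3 × 13 × 31 = 4836.
Orbits for period 372: 4836 / 372 = 13.

13 orbits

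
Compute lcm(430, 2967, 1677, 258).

385710

430 = 2 × 5 × 43
2967 = 3 × 23 × 43
1677 = 3 × 13 × 43
258 = 2 × 3 × 43
LCM(430, 2967, 1677, 258) = 2 × 3 × 5 × 13 × 23 × 43 = 385710.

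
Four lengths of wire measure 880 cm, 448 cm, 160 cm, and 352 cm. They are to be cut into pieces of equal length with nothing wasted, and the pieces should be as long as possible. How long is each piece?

Each piece length must divide every original length, so the longest possible is gcd(880, 448, 160, 352).
880 = 2^4 × 5 × 11
448 = 2^6 × 7
160 = 2^5 × 5
352 = 2^5 × 11
gcd(880, 448, 160, 352) = 2^4 = 16.

16 cm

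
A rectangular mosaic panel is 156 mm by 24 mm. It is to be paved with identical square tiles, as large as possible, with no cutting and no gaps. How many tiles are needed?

26

Tile side = gcd(156, 24).
156 = 2^2 × 3 × 13
24 = 2^3 × 3
gcd(156, 24) = 2^2 × 3 = 12.
Tiles: (156/12) × (24/12) = 13 × 2 = 26.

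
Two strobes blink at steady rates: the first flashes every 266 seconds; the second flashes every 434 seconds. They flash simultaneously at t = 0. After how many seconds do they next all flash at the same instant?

8246 seconds

We need the least common multiple of the intervals.
266 = 2 × 7 × 19
434 = 2 × 7 × 31
LCM(266, 434) = 2 × 7 × 19 × 31 = 8246.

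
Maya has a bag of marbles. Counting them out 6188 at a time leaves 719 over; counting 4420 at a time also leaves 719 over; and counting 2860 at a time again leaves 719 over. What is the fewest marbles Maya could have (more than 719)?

341059

N − 719 must be a common multiple of 6188, 4420, and 2860.
6188 = 2^2 × 7 × 13 × 17
4420 = 2^2 × 5 × 13 × 17
2860 = 2^2 × 5 × 11 × 13
LCM(6188, 4420, 2860) = 2^2 × 5 × 7 × 11 × 13 × 17 = 340340.
Smallest N > 719 is LCM + 719 = 340340 + 719 = 341059.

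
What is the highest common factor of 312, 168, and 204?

12

312 = 2^3 × 3 × 13
168 = 2^3 × 3 × 7
204 = 2^2 × 3 × 17
gcd(312, 168, 204) = 2^2 × 3 = 12.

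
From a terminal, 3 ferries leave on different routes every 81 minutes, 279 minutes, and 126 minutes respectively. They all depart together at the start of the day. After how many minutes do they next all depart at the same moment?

35154 minutes

The first simultaneous occurrence is after LCM of the individual periods.
81 = 3^4
279 = 3^2 × 31
126 = 2 × 3^2 × 7
LCM(81, 279, 126) = 2 × 3^4 × 7 × 31 = 35154.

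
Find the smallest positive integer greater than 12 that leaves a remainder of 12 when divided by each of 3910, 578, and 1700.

664712

N − 12 must be a common multiple of 3910, 578, and 1700.
3910 = 2 × 5 × 17 × 23
578 = 2 × 17^2
1700 = 2^2 × 5^2 × 17
LCM(3910, 578, 1700) = 2^2 × 5^2 × 17^2 × 23 = 664700.
Smallest N > 12 is LCM + 12 = 664700 + 12 = 664712.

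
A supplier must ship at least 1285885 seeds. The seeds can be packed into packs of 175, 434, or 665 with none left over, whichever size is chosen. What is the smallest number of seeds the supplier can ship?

1443050

The number of seeds must be a common multiple of 175, 434, and 665, so a multiple of their LCM.
175 = 5^2 × 7
434 = 2 × 7 × 31
665 = 5 × 7 × 19
LCM(175, 434, 665) = 2 × 5^2 × 7 × 19 × 31 = 206150.
Smallest multiple of 206150 that is ≥ 1285885: ⌈1285885/206150⌉ × 206150 = 7 × 206150 = 1443050.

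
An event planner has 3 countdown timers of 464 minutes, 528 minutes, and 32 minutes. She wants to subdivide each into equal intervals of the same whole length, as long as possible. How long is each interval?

16 minutes

The interval must divide each timer length; the longest such is the gcd.
464 = 2^4 × 29
528 = 2^4 × 3 × 11
32 = 2^5
gcd(464, 528, 32) = 2^4 = 16.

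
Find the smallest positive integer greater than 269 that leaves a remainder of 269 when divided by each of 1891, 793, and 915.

N − 269 must be a common multiple of 1891, 793, and 915.
1891 = 31 × 61
793 = 13 × 61
915 = 3 × 5 × 61
LCM(1891, 793, 915) = 3 × 5 × 13 × 31 × 61 = 368745.
Smallest N > 269 is LCM + 269 = 368745 + 269 = 369014.

369014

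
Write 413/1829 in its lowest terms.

7/31

413 = 7 × 59
1829 = 31 × 59
gcd(413, 1829) = 59.
Divide numerator and denominator by 59: 413/1829 = 7/31.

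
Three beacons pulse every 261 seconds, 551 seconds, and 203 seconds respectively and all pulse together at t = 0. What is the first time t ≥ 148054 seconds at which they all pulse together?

Joint pulses occur at multiples of LCM(261, 551, 203).
261 = 3^2 × 29
551 = 19 × 29
203 = 7 × 29
LCM(261, 551, 203) = 3^2 × 7 × 19 × 29 = 34713.
Smallest multiple of 34713 that is ≥ 148054: ⌈148054/34713⌉ × 34713 = 5 × 34713 = 173565.

173565 seconds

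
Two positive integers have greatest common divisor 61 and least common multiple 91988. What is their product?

For any two positive integers, gcd × lcm = product = 61 × 91988 = 5611268.

5611268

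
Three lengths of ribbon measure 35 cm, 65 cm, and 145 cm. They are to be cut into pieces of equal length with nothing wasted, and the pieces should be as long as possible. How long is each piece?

5 cm

The greatest length dividing all of 35, 65, and 145 is their gcd.
35 = 5 × 7
65 = 5 × 13
145 = 5 × 29
gcd(35, 65, 145) = 5.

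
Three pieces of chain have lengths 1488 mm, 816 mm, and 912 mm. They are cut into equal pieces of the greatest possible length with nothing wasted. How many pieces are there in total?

Piece length = gcd(1488, 816, 912).
1488 = 2^4 × 3 × 31
816 = 2^4 × 3 × 17
912 = 2^4 × 3 × 19
gcd(1488, 816, 912) = 2^4 × 3 = 48.
Total pieces = 1488/48 + 816/48 + 912/48 = 31 + 17 + 19 = 67.

67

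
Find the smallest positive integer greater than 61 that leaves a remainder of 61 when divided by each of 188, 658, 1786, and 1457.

775185

N − 61 must be a common multiple of 188, 658, 1786, and 1457.
188 = 2^2 × 47
658 = 2 × 7 × 47
1786 = 2 × 19 × 47
1457 = 31 × 47
LCM(188, 658, 1786, 1457) = 2^2 × 7 × 19 × 31 × 47 = 775124.
Smallest N > 61 is LCM + 61 = 775124 + 61 = 775185.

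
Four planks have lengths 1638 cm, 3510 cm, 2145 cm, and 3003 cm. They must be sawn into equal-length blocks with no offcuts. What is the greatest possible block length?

This is the greatest common divisor of 1638, 3510, 2145, and 3003.
1638 = 2 × 3^2 × 7 × 13
3510 = 2 × 3^3 × 5 × 13
2145 = 3 × 5 × 11 × 13
3003 = 3 × 7 × 11 × 13
gcd(1638, 3510, 2145, 3003) = 3 × 13 = 39.

39 cm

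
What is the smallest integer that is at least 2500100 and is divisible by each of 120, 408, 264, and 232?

The integer must be a common multiple of 120, 408, 264, and 232, so a multiple of their LCM.
120 = 2^3 × 3 × 5
408 = 2^3 × 3 × 17
264 = 2^3 × 3 × 11
232 = 2^3 × 29
LCM(120, 408, 264, 232) = 2^3 × 3 × 5 × 11 × 17 × 29 = 650760.
Smallest multiple of 650760 that is ≥ 2500100: ⌈2500100/650760⌉ × 650760 = 4 × 650760 = 2603040.

2603040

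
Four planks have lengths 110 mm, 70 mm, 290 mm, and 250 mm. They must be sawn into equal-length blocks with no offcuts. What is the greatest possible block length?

10 mm

The block length must divide every plank, so the greatest is gcd(110, 70, 290, 250).
110 = 2 × 5 × 11
70 = 2 × 5 × 7
290 = 2 × 5 × 29
250 = 2 × 5^3
gcd(110, 70, 290, 250) = 2 × 5 = 10.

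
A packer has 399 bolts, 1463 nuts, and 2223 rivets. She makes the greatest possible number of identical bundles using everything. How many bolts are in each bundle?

21

Number of bundles = gcd(399, 1463, 2223).
399 = 3 × 7 × 19
1463 = 7 × 11 × 19
2223 = 3^2 × 13 × 19
gcd(399, 1463, 2223) = 19.
bolts per bundle = 399 / 19 = 21.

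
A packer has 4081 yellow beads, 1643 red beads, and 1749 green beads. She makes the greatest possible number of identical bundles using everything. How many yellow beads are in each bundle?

77

Number of bundles = gcd(4081, 1643, 1749).
4081 = 7 × 11 × 53
1643 = 31 × 53
1749 = 3 × 11 × 53
gcd(4081, 1643, 1749) = 53.
yellow beads per bundle = 4081 / 53 = 77.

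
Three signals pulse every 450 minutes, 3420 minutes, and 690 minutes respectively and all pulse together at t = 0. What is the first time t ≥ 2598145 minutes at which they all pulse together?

Joint pulses occur at multiples of LCM(450, 3420, 690).
450 = 2 × 3^2 × 5^2
3420 = 2^2 × 3^2 × 5 × 19
690 = 2 × 3 × 5 × 23
LCM(450, 3420, 690) = 2^2 × 3^2 × 5^2 × 19 × 23 = 393300.
Smallest multiple of 393300 that is ≥ 2598145: ⌈2598145/393300⌉ × 393300 = 7 × 393300 = 2753100.

2753100 minutes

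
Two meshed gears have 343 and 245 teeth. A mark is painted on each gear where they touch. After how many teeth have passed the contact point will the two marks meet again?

They coincide at every common multiple of the periods; the first is the LCM.
343 = 7^3
245 = 5 × 7^2
LCM(343, 245) = 5 × 7^3 = 1715.

1715 teeth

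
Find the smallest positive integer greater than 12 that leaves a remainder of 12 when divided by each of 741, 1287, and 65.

N − 12 must be a common multiple of 741, 1287, and 65.
741 = 3 × 13 × 19
1287 = 3^2 × 11 × 13
65 = 5 × 13
LCM(741, 1287, 65) = 3^2 × 5 × 11 × 13 × 19 = 122265.
Smallest N > 12 is LCM + 12 = 122265 + 12 = 122277.

122277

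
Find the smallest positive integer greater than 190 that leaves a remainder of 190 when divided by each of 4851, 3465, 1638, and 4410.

630820

N − 190 must be a common multiple of 4851, 3465, 1638, and 4410.
4851 = 3^2 × 7^2 × 11
3465 = 3^2 × 5 × 7 × 11
1638 = 2 × 3^2 × 7 × 13
4410 = 2 × 3^2 × 5 × 7^2
LCM(4851, 3465, 1638, 4410) = 2 × 3^2 × 5 × 7^2 × 11 × 13 = 630630.
Smallest N > 190 is LCM + 190 = 630630 + 190 = 630820.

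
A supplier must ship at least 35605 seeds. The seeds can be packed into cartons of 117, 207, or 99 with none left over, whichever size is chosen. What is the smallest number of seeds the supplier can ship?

59202

The number of seeds must be a common multiple of 117, 207, and 99, so a multiple of their LCM.
117 = 3^2 × 13
207 = 3^2 × 23
99 = 3^2 × 11
LCM(117, 207, 99) = 3^2 × 11 × 13 × 23 = 29601.
Smallest multiple of 29601 that is ≥ 35605: ⌈35605/29601⌉ × 29601 = 2 × 29601 = 59202.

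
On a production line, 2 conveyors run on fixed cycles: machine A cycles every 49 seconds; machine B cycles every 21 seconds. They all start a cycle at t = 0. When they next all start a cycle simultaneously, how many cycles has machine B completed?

The first common completion time is the LCM of the periods.
49 = 7^2
21 = 3 × 7
LCM(49, 21) = 3 × 7^2 = 147.
Cycles for period 21: 147 / 21 = 7.

7 cycles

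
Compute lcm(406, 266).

406 = 2 × 7 × 29
266 = 2 × 7 × 19
LCM(406, 266) = 2 × 7 × 19 × 29 = 7714.

7714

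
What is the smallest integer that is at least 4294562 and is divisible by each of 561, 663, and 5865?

The integer must be a common multiple of 561, 663, and 5865, so a multiple of their LCM.
561 = 3 × 11 × 17
663 = 3 × 13 × 17
5865 = 3 × 5 × 17 × 23
LCM(561, 663, 5865) = 3 × 5 × 11 × 13 × 17 × 23 = 838695.
Smallest multiple of 838695 that is ≥ 4294562: ⌈4294562/838695⌉ × 838695 = 6 × 838695 = 5032170.

5032170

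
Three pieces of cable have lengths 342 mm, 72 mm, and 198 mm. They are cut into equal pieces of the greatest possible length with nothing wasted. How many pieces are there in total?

Piece length = gcd(342, 72, 198).
342 = 2 × 3^2 × 19
72 = 2^3 × 3^2
198 = 2 × 3^2 × 11
gcd(342, 72, 198) = 2 × 3^2 = 18.
Total pieces = 342/18 + 72/18 + 198/18 = 19 + 4 + 11 = 34.

34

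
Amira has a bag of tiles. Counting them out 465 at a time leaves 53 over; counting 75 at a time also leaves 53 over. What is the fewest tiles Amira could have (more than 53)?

N − 53 must be a common multiple of 465 and 75.
465 = 3 × 5 × 31
75 = 3 × 5^2
LCM(465, 75) = 3 × 5^2 × 31 = 2325.
Smallest N > 53 is LCM + 53 = 2325 + 53 = 2378.

2378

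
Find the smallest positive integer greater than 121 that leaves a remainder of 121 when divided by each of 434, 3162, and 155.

110791

N − 121 must be a common multiple of 434, 3162, and 155.
434 = 2 × 7 × 31
3162 = 2 × 3 × 17 × 31
155 = 5 × 31
LCM(434, 3162, 155) = 2 × 3 × 5 × 7 × 17 × 31 = 110670.
Smallest N > 121 is LCM + 121 = 110670 + 121 = 110791.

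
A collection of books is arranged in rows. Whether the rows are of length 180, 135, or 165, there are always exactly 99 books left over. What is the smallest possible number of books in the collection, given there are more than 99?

6039

N − 99 must be a common multiple of 180, 135, and 165.
180 = 2^2 × 3^2 × 5
135 = 3^3 × 5
165 = 3 × 5 × 11
LCM(180, 135, 165) = 2^2 × 3^3 × 5 × 11 = 5940.
Smallest N > 99 is LCM + 99 = 5940 + 99 = 6039.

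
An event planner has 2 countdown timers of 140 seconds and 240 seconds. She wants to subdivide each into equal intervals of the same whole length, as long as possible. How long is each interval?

20 seconds

The interval must divide each timer length; the longest such is the gcd.
140 = 2^2 × 5 × 7
240 = 2^4 × 3 × 5
gcd(140, 240) = 2^2 × 5 = 20.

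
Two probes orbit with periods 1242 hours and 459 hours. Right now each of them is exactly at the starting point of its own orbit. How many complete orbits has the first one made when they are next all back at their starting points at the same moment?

17 orbits

They are all back at their starting positions together after one LCM of the periods.
1242 = 2 × 3^3 × 23
459 = 3^3 × 17
LCM(1242, 459) = 2 × 3^3 × 17 × 23 = 21114.
Orbits for period 1242: 21114 / 1242 = 17.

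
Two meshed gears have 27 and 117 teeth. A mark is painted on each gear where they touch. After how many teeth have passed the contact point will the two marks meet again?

351 teeth

They coincide at every common multiple of the periods; the first is the LCM.
27 = 3^3
117 = 3^2 × 13
LCM(27, 117) = 3^3 × 13 = 351.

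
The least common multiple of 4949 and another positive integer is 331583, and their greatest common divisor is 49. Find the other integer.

3283

gcd × lcm = product of the two integers, so the other integer is (49 × 331583) / 4949 = 3283.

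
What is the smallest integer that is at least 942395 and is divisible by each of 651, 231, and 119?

973896

The integer must be a common multiple of 651, 231, and 119, so a multiple of their LCM.
651 = 3 × 7 × 31
231 = 3 × 7 × 11
119 = 7 × 17
LCM(651, 231, 119) = 3 × 7 × 11 × 17 × 31 = 121737.
Smallest multiple of 121737 that is ≥ 942395: ⌈942395/121737⌉ × 121737 = 8 × 121737 = 973896.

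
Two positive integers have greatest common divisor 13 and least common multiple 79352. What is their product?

1031576

For any two positive integers, gcd × lcm = product = 13 × 79352 = 1031576.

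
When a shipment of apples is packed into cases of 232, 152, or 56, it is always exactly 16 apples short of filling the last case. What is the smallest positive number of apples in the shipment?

Being 16 short of a full case of size k means N ≡ −16 (mod k), i.e. N + 16 is a multiple of each size.
232 = 2^3 × 29
152 = 2^3 × 19
56 = 2^3 × 7
LCM(232, 152, 56) = 2^3 × 7 × 19 × 29 = 30856.
Smallest positive N is 30856 − 16 = 30840.

30840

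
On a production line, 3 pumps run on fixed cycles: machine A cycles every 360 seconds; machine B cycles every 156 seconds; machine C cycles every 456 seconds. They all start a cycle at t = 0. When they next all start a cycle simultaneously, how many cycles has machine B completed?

They are all back at their starting positions together after one LCM of the periods.
360 = 2^3 × 3^2 × 5
156 = 2^2 × 3 × 13
456 = 2^3 × 3 × 19
LCM(360, 156, 456) = 2^3 × 3^2 × 5 × 13 × 19 = 88920.
Cycles for period 156: 88920 / 156 = 570.

570 cycles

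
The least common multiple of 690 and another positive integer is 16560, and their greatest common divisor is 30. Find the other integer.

720

gcd × lcm = product of the two integers, so the other integer is (30 × 16560) / 690 = 720.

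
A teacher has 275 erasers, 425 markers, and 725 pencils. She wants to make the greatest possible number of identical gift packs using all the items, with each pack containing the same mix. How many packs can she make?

The pack count must divide each quantity, so the greatest is gcd(275, 425, 725).
275 = 5^2 × 11
425 = 5^2 × 17
725 = 5^2 × 29
gcd(275, 425, 725) = 5^2 = 25.

25 packs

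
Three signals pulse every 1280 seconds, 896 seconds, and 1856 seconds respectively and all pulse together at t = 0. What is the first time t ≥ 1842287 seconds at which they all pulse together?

2078720 seconds

Joint pulses occur at multiples of LCM(1280, 896, 1856).
1280 = 2^8 × 5
896 = 2^7 × 7
1856 = 2^6 × 29
LCM(1280, 896, 1856) = 2^8 × 5 × 7 × 29 = 259840.
Smallest multiple of 259840 that is ≥ 1842287: ⌈1842287/259840⌉ × 259840 = 8 × 259840 = 2078720.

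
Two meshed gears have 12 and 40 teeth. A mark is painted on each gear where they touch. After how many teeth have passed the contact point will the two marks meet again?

The first simultaneous occurrence is after LCM of the individual periods.
12 = 2^2 × 3
40 = 2^3 × 5
LCM(12, 40) = 2^3 × 3 × 5 = 120.

120 teeth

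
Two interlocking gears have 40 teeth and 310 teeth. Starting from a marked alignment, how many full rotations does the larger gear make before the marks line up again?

All finish a whole number of cycles simultaneously at t = LCM of the periods.
40 = 2^3 × 5
310 = 2 × 5 × 31
LCM(40, 310) = 2^3 × 5 × 31 = 1240.
Rotations for period 310: 1240 / 310 = 4.

4 rotations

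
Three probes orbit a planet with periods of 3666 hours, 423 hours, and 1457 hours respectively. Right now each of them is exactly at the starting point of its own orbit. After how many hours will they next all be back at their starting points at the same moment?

340938 hours

They coincide at every common multiple of the periods; the first is the LCM.
3666 = 2 × 3 × 13 × 47
423 = 3^2 × 47
1457 = 31 × 47
LCM(3666, 423, 1457) = 2 × 3^2 × 13 × 31 × 47 = 340938.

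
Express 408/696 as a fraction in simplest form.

408 = 2^3 × 3 × 17
696 = 2^3 × 3 × 29
gcd(408, 696) = 2^3 × 3 = 24.
Divide numerator and denominator by 24: 408/696 = 17/29.

17/29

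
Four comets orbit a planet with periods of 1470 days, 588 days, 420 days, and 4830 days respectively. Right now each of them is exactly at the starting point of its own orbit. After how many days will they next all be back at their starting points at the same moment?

67620 days

They coincide at every common multiple of the periods; the first is the LCM.
1470 = 2 × 3 × 5 × 7^2
588 = 2^2 × 3 × 7^2
420 = 2^2 × 3 × 5 × 7
4830 = 2 × 3 × 5 × 7 × 23
LCM(1470, 588, 420, 4830) = 2^2 × 3 × 5 × 7^2 × 23 = 67620.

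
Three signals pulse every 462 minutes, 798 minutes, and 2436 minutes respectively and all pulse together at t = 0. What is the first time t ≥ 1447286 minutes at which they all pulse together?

Joint pulses occur at multiples of LCM(462, 798, 2436).
462 = 2 × 3 × 7 × 11
798 = 2 × 3 × 7 × 19
2436 = 2^2 × 3 × 7 × 29
LCM(462, 798, 2436) = 2^2 × 3 × 7 × 11 × 19 × 29 = 509124.
Smallest multiple of 509124 that is ≥ 1447286: ⌈1447286/509124⌉ × 509124 = 3 × 509124 = 1527372.

1527372 minutes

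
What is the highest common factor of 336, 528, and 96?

48

336 = 2^4 × 3 × 7
528 = 2^4 × 3 × 11
96 = 2^5 × 3
gcd(336, 528, 96) = 2^4 × 3 = 48.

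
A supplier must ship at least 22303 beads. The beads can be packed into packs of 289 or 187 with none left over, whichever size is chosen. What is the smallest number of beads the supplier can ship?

25432

The number of beads must be a common multiple of 289 and 187, so a multiple of their LCM.
289 = 17^2
187 = 11 × 17
LCM(289, 187) = 11 × 17^2 = 3179.
Smallest multiple of 3179 that is ≥ 22303: ⌈22303/3179⌉ × 3179 = 8 × 3179 = 25432.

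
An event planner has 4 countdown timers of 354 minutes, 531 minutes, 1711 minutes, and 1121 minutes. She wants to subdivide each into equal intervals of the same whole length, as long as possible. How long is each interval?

The interval must divide each timer length; the longest such is the gcd.
354 = 2 × 3 × 59
531 = 3^2 × 59
1711 = 29 × 59
1121 = 19 × 59
gcd(354, 531, 1711, 1121) = 59.

59 minutes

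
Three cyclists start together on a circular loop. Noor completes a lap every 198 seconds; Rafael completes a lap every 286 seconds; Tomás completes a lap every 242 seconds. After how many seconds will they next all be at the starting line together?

28314 seconds

We need the least common multiple of the intervals.
198 = 2 × 3^2 × 11
286 = 2 × 11 × 13
242 = 2 × 11^2
LCM(198, 286, 242) = 2 × 3^2 × 11^2 × 13 = 28314.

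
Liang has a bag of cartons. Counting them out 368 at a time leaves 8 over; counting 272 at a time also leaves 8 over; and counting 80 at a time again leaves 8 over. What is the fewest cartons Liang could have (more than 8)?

N − 8 must be a common multiple of 368, 272, and 80.
368 = 2^4 × 23
272 = 2^4 × 17
80 = 2^4 × 5
LCM(368, 272, 80) = 2^4 × 5 × 17 × 23 = 31280.
Smallest N > 8 is LCM + 8 = 31280 + 8 = 31288.

31288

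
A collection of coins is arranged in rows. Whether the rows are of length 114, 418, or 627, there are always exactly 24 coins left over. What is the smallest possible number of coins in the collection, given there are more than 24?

1278

N − 24 must be a common multiple of 114, 418, and 627.
114 = 2 × 3 × 19
418 = 2 × 11 × 19
627 = 3 × 11 × 19
LCM(114, 418, 627) = 2 × 3 × 11 × 19 = 1254.
Smallest N > 24 is LCM + 24 = 1254 + 24 = 1278.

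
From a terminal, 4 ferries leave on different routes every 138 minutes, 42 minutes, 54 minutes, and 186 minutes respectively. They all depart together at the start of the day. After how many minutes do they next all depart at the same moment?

The first simultaneous occurrence is after LCM of the individual periods.
138 = 2 × 3 × 23
42 = 2 × 3 × 7
54 = 2 × 3^3
186 = 2 × 3 × 31
LCM(138, 42, 54, 186) = 2 × 3^3 × 7 × 23 × 31 = 269514.

269514 minutes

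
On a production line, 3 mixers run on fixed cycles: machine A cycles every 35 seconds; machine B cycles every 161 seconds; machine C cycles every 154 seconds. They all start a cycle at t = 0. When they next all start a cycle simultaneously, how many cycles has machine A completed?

The first common completion time is the LCM of the periods.
35 = 5 × 7
161 = 7 × 23
154 = 2 × 7 × 11
LCM(35, 161, 154) = 2 × 5 × 7 × 11 × 23 = 17710.
Cycles for period 35: 17710 / 35 = 506.

506 cycles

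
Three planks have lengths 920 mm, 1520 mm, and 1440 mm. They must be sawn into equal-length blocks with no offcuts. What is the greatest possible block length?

40 mm

The block length must divide every plank, so the greatest is gcd(920, 1520, 1440).
920 = 2^3 × 5 × 23
1520 = 2^4 × 5 × 19
1440 = 2^5 × 3^2 × 5
gcd(920, 1520, 1440) = 2^3 × 5 = 40.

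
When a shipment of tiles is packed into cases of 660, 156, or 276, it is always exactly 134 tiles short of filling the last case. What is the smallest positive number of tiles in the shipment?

197206

Being 134 short of a full case of size k means N ≡ −134 (mod k), i.e. N + 134 is a multiple of each size.
660 = 2^2 × 3 × 5 × 11
156 = 2^2 × 3 × 13
276 = 2^2 × 3 × 23
LCM(660, 156, 276) = 2^2 × 3 × 5 × 11 × 13 × 23 = 197340.
Smallest positive N is 197340 − 134 = 197206.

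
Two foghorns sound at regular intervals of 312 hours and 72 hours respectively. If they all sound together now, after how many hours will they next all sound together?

936 hours

The first simultaneous occurrence is after LCM of the individual periods.
312 = 2^3 × 3 × 13
72 = 2^3 × 3^2
LCM(312, 72) = 2^3 × 3^2 × 13 = 936.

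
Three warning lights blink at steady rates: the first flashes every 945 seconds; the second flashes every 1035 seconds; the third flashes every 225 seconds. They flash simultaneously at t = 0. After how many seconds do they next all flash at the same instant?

108675 seconds

We need the least common multiple of the intervals.
945 = 3^3 × 5 × 7
1035 = 3^2 × 5 × 23
225 = 3^2 × 5^2
LCM(945, 1035, 225) = 3^3 × 5^2 × 7 × 23 = 108675.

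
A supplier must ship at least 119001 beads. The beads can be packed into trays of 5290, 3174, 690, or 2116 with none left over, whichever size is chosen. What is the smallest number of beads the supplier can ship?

The number of beads must be a common multiple of 5290, 3174, 690, and 2116, so a multiple of their LCM.
5290 = 2 × 5 × 23^2
3174 = 2 × 3 × 23^2
690 = 2 × 3 × 5 × 23
2116 = 2^2 × 23^2
LCM(5290, 3174, 690, 2116) = 2^2 × 3 × 5 × 23^2 = 31740.
Smallest multiple of 31740 that is ≥ 119001: ⌈119001/31740⌉ × 31740 = 4 × 31740 = 126960.

126960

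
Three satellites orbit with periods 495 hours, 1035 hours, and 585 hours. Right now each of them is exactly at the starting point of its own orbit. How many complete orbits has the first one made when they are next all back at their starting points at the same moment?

299 orbits

All finish a whole number of cycles simultaneously at t = LCM of the periods.
495 = 3^2 × 5 × 11
1035 = 3^2 × 5 × 23
585 = 3^2 × 5 × 13
LCM(495, 1035, 585) = 3^2 × 5 × 11 × 13 × 23 = 148005.
Orbits for period 495: 148005 / 495 = 299.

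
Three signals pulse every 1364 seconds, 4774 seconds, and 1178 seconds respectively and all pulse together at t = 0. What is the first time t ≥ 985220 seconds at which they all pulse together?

Joint pulses occur at multiples of LCM(1364, 4774, 1178).
1364 = 2^2 × 11 × 31
4774 = 2 × 7 × 11 × 31
1178 = 2 × 19 × 31
LCM(1364, 4774, 1178) = 2^2 × 7 × 11 × 19 × 31 = 181412.
Smallest multiple of 181412 that is ≥ 985220: ⌈985220/181412⌉ × 181412 = 6 × 181412 = 1088472.

1088472 seconds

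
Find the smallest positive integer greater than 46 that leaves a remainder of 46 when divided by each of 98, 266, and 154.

N − 46 must be a common multiple of 98, 266, and 154.
98 = 2 × 7^2
266 = 2 × 7 × 19
154 = 2 × 7 × 11
LCM(98, 266, 154) = 2 × 7^2 × 11 × 19 = 20482.
Smallest N > 46 is LCM + 46 = 20482 + 46 = 20528.

20528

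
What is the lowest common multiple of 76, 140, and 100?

76 = 2^2 × 19
140 = 2^2 × 5 × 7
100 = 2^2 × 5^2
LCM(76, 140, 100) = 2^2 × 5^2 × 7 × 19 = 13300.

13300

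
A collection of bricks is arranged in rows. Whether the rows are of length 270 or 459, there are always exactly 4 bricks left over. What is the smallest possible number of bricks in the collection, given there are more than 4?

N − 4 must be a common multiple of 270 and 459.
270 = 2 × 3^3 × 5
459 = 3^3 × 17
LCM(270, 459) = 2 × 3^3 × 5 × 17 = 4590.
Smallest N > 4 is LCM + 4 = 4590 + 4 = 4594.

4594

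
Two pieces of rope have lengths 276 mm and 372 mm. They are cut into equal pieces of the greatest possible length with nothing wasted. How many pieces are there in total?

Piece length = gcd(276, 372).
276 = 2^2 × 3 × 23
372 = 2^2 × 3 × 31
gcd(276, 372) = 2^2 × 3 = 12.
Total pieces = 276/12 + 372/12 = 23 + 31 = 54.

54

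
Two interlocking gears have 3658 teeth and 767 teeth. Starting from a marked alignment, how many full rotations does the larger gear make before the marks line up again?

13 rotations

All finish a whole number of cycles simultaneously at t = LCM of the periods.
3658 = 2 × 31 × 59
767 = 13 × 59
LCM(3658, 767) = 2 × 13 × 31 × 59 = 47554.
Rotations for period 3658: 47554 / 3658 = 13.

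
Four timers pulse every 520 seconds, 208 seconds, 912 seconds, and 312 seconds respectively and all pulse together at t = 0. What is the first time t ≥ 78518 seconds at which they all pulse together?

Joint pulses occur at multiples of LCM(520, 208, 912, 312).
520 = 2^3 × 5 × 13
208 = 2^4 × 13
912 = 2^4 × 3 × 19
312 = 2^3 × 3 × 13
LCM(520, 208, 912, 312) = 2^4 × 3 × 5 × 13 × 19 = 59280.
Smallest multiple of 59280 that is ≥ 78518: ⌈78518/59280⌉ × 59280 = 2 × 59280 = 118560.

118560 seconds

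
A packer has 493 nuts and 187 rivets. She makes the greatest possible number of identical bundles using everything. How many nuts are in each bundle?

Number of bundles = gcd(493, 187).
493 = 17 × 29
187 = 11 × 17
gcd(493, 187) = 17.
nuts per bundle = 493 / 17 = 29.

29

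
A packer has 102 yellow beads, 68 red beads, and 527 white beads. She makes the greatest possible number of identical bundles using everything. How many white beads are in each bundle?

Number of bundles = gcd(102, 68, 527).
102 = 2 × 3 × 17
68 = 2^2 × 17
527 = 17 × 31
gcd(102, 68, 527) = 17.
white beads per bundle = 527 / 17 = 31.

31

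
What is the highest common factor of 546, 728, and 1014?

546 = 2 × 3 × 7 × 13
728 = 2^3 × 7 × 13
1014 = 2 × 3 × 13^2
gcd(546, 728, 1014) = 2 × 13 = 26.

26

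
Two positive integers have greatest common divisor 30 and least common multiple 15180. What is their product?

For any two positive integers, gcd × lcm = product = 30 × 15180 = 455400.

455400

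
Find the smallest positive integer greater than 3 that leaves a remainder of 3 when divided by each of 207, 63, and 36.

5799

N − 3 must be a common multiple of 207, 63, and 36.
207 = 3^2 × 23
63 = 3^2 × 7
36 = 2^2 × 3^2
LCM(207, 63, 36) = 2^2 × 3^2 × 7 × 23 = 5796.
Smallest N > 3 is LCM + 3 = 5796 + 3 = 5799.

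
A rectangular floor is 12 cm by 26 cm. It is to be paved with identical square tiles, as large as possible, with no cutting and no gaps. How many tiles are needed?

78

Tile side = gcd(12, 26).
12 = 2^2 × 3
26 = 2 × 13
gcd(12, 26) = 2.
Tiles: (12/2) × (26/2) = 6 × 13 = 78.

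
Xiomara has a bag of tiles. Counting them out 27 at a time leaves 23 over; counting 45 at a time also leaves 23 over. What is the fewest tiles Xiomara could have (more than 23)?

158

N − 23 must be a common multiple of 27 and 45.
27 = 3^3
45 = 3^2 × 5
LCM(27, 45) = 3^3 × 5 = 135.
Smallest N > 23 is LCM + 23 = 135 + 23 = 158.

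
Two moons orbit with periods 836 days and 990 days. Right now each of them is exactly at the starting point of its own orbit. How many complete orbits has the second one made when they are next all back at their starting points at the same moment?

38 orbits

The first common completion time is the LCM of the periods.
836 = 2^2 × 11 × 19
990 = 2 × 3^2 × 5 × 11
LCM(836, 990) = 2^2 × 3^2 × 5 × 11 × 19 = 37620.
Orbits for period 990: 37620 / 990 = 38.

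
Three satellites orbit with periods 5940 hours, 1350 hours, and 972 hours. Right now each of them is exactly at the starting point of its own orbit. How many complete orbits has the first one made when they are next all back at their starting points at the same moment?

45 orbits

All finish a whole number of cycles simultaneously at t = LCM of the periods.
5940 = 2^2 × 3^3 × 5 × 11
1350 = 2 × 3^3 × 5^2
972 = 2^2 × 3^5
LCM(5940, 1350, 972) = 2^2 × 3^5 × 5^2 × 11 = 267300.
Orbits for period 5940: 267300 / 5940 = 45.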